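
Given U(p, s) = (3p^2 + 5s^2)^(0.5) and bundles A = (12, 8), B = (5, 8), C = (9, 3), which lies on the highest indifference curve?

Bundle A

Evaluate utility at each bundle:
U(A) = 27.423.
U(B) = 19.875.
U(C) = 16.971.
Highest utility is A, so A ≻ B ≻ C.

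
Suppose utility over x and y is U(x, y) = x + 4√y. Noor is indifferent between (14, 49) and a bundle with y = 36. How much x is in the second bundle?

x = 18

U(14, 49) = 42.
Set U(x, 36) = 42 and solve.
With y = 36: √36 = 6, so x = 42 − 4·6 = 18.
Check: U(18, 36) = 42.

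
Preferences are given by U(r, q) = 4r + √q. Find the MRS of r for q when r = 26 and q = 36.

MU_r = 4, MU_q = 1/(2√q).
MRS = 4 ÷ (1/(2√q)).
At (26, 36): MRS = 48.
So at (26, 36) the consumer would give up 48 units of q for one more unit of r.

MRS = 48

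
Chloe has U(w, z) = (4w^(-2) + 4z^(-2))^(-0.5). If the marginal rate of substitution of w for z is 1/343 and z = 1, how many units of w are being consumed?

w = 7

For CES with ρ = -2, MRS = (z/w)^3.
Setting (1/w)^3 = 1/343 gives 1/w = 1/7 and w = 7.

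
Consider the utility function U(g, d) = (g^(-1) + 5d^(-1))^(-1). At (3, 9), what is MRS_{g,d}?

For CES with ρ = -1, MRS = (1/5)·(d/g)^2.
At (3, 9): MRS = 1.8.
So at (3, 9) the consumer would give up 1.8 units of d for one more unit of g.

MRS = 1.8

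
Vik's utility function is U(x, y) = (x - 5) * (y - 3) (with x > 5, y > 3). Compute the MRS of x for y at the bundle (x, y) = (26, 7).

MRS = 4/21

MU_x = (y−3), MU_y = (x−5).
MRS = (y−3)/(x−5).
At (26, 7): MRS = 4/21.
So at (26, 7) the consumer would give up 4/21 units of y for one more unit of x.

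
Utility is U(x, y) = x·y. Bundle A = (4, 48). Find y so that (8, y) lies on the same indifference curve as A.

y = 24

U(4, 48) = 192.
Set U(8, y) = 192 and solve.
With x = 8: y = 192/8 = 24.
Check: U(8, 24) = 192.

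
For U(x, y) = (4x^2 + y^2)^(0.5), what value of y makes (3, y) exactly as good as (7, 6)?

y = 14

U depends on (x, y) only through S = 4x^2 + y^2, so equal utility means equal S. At (7, 6): S = 232.
With x = 3: 4·3^2 = 36, so y^2 = 232 − 36 = 196.
Hence y = √196 = 14.
Check: U(3, 14) = 15.2315.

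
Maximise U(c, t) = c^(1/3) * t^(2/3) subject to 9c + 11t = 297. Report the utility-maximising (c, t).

MU_c = 1/3·c^(-2/3)·t^(2/3) and MU_t = 2/3·c^(1/3)·t^(-1/3).
MRS = MU_c/MU_t = (0.5)·t/c.
Tangency: set MRS = p_c/p_t = 9/11.
So (0.5)·t/c = 9/11, i.e. t = (18/11)·c.
Substitute into the budget 9·c + 11·t = 297: 27·c = 297, so c* = 11.
Then t* = (18/11)·11 = 18.

c* = 11, t* = 18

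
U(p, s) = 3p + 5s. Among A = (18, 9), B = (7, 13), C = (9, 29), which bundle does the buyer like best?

Bundle C

Evaluate utility at each bundle:
U(A) = 99.
U(B) = 86.
U(C) = 172.
Highest utility is C, so C ≻ A ≻ B.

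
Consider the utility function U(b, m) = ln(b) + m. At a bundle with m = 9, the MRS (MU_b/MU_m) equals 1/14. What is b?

MU_b = 1/b, MU_m = 1.
MRS = 1/b ÷ 1.
MRS depends only on b: 1/b = 1/14 ⇒ b = 1/(1/14) = 14.

b = 14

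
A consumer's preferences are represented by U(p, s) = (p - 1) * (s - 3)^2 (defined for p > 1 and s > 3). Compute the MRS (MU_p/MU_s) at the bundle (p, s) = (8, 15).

MU_p = (s−3)^2, MU_s = 2·(p−1)·(s−3).
MRS = (1/2)·(s−3)/(p−1).
At (8, 15): MRS = 6/7.
The indifference curve has slope −6/7 at this bundle.

MRS = 6/7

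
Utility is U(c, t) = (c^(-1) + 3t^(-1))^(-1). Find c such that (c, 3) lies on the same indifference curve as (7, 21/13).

c = 1

U depends on (c, t) only through S = c^(-1) + 3t^(-1), so equal utility means equal S. At (7, 21/13): S = 2.
With t = 3: 3·3^(-1) = 1, so c^(-1) = 2 − 1 = 1.
Hence c = 1/1 = 1.
Check: U(1, 3) = 0.5.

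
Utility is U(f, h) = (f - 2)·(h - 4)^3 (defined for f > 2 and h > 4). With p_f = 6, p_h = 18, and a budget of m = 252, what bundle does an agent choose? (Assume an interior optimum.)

MU_f = (h−4)^3, MU_h = 3·(f−2)·(h−4)^2.
MRS = (1/3)·(h−4)/(f−2).
Tangency: set MRS = p_f/p_h = 6/18 = 1/3.
So (1/3)·(h − 4)/(f − 2) = 1/3, i.e. (h − 4) = (f − 2).
Rewrite the budget in excess-of-subsistence terms: 6·(f − 2) + 18·(h − 4) = 252 − 6·2 − 18·4 = 168.
Substituting, 24·(f − 2) = 168, so f − 2 = 7 and f* = 9.
Then h − 4 = 7, so h* = 11.

f* = 9, h* = 11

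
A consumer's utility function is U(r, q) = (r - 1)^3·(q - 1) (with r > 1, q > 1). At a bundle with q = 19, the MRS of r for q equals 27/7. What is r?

r = 15

MU_r = 3·(r−1)^2·(q−1), MU_q = (r−1)^3.
MRS = (3/1)·(q−1)/(r−1).
Substitute q = 19: MRS = 54/(r − 1). Setting this equal to 27/7 gives r − 1 = 54/(27/7) = 14, so r = 15.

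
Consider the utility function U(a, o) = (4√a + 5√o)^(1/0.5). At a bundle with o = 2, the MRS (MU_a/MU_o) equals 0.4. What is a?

For CES with ρ = 0.5, MRS = (4/5)·√(o/a).
Setting (4/5)·√(2/a) = 0.4 gives √(2/a) = 0.5, so 2/a = 0.25 and a = 8.

a = 8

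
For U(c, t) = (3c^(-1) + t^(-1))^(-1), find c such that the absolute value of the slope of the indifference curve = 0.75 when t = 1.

c = 2

For CES with ρ = -1, MRS = (3/1)·(t/c)^2.
Setting (3/1)·(1/c)^2 = 0.75 gives (1/c)^2 = 0.25, so 1/c = 0.5 and c = 2.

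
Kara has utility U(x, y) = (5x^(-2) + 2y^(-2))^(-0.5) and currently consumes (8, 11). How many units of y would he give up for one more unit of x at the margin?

For CES with ρ = -2, MRS = (5/2)·(y/x)^3.
At (8, 11): MRS = 6655/1024.
That is, one extra unit of x is worth 6655/1024 units of y at the margin.

MRS = 6655/1024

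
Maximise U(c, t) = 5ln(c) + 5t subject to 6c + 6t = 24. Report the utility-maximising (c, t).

MU_c = 5/c, MU_t = 5.
MRS = 5/c ÷ 5.
Tangency: set MRS = p_c/p_t = 6/6 = 1.
MRS depends only on c: 1/c = 1 ⇒ c* = 1/1 = 1.
From the budget, 6·t = 24 − 6·1 = 18, so t* = 3.

c* = 1, t* = 3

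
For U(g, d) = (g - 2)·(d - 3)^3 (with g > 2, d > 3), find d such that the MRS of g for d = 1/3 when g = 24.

d = 25

MU_g = (d−3)^3, MU_d = 3·(g−2)·(d−3)^2.
MRS = (1/3)·(d−3)/(g−2).
Substitute g = 24: MRS = (d − 3)/66. Setting this equal to 1/3 gives d − 3 = (1/3)·66 = 22, so d = 25.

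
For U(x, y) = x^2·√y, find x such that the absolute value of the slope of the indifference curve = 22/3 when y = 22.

x = 12

MU_x = 2·x·√y and MU_y = 0.5·x^2·y^(-0.5).
MRS = MU_x/MU_y = (4)·y/x.
Substitute y = 22: MRS = 88/x. Setting 88/x = 22/3 gives x = 88/(22/3) = 12.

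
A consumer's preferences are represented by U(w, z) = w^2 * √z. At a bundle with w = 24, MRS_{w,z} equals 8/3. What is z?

z = 16

MU_w = 2·w·√z and MU_z = 0.5·w^2·z^(-0.5).
MRS = MU_w/MU_z = (4)·z/w.
Substitute w = 24: MRS = z/6. Setting z/6 = 8/3 gives z = (8/3)·6 = 16.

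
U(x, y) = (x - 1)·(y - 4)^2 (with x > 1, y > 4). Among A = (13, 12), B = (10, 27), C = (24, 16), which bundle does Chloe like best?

Bundle B

Evaluate utility at each bundle:
U(A) = 768.
U(B) = 4761.
U(C) = 3312.
Highest utility is B, so B ≻ C ≻ A.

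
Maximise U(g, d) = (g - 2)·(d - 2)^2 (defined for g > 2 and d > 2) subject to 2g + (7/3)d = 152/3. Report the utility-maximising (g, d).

MU_g = (d−2)^2, MU_d = 2·(g−2)·(d−2).
MRS = (1/2)·(d−2)/(g−2).
Tangency: set MRS = p_g/p_d = 2/(7/3) = 6/7.
So (1/2)·(d − 2)/(g − 2) = 6/7, i.e. (d − 2) = (12/7)·(g − 2).
Rewrite the budget in excess-of-subsistence terms: 2·(g − 2) + (7/3)·(d − 2) = 152/3 − 2·2 − (7/3)·2 = 42.
Substituting, 6·(g − 2) = 42, so g − 2 = 7 and g* = 9.
Then d − 2 = (12/7)·7 = 12, so d* = 14.

g* = 9, d* = 14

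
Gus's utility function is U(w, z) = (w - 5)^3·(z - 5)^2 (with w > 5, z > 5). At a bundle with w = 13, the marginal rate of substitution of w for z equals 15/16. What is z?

z = 10

MU_w = 3·(w−5)^2·(z−5)^2, MU_z = 2·(w−5)^3·(z−5).
MRS = (3/2)·(z−5)/(w−5).
Substitute w = 13: MRS = (z − 5)/(16/3). Setting this equal to 15/16 gives z − 5 = (15/16)·(16/3) = 5, so z = 10.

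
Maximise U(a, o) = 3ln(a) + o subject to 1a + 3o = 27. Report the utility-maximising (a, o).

MU_a = 3/a, MU_o = 1.
MRS = 3/a ÷ 1.
Tangency: set MRS = p_a/p_o = 1/3.
MRS depends only on a: 3/a = 1/3 ⇒ a* = 3/(1/3) = 9.
From the budget, 3·o = 27 − 1·9 = 18, so o* = 6.

a* = 9, o* = 6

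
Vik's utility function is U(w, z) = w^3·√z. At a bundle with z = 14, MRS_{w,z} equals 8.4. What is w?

w = 10

MU_w = 3·w^2·√z and MU_z = 0.5·w^3·z^(-0.5).
MRS = MU_w/MU_z = (6)·z/w.
Substitute z = 14: MRS = 84/w. Setting 84/w = 8.4 gives w = 84/8.4 = 10.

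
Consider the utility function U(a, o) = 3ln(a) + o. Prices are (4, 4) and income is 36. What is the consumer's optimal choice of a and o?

a* = 3, o* = 6

MU_a = 3/a, MU_o = 1.
MRS = 3/a ÷ 1.
Tangency: set MRS = p_a/p_o = 4/4 = 1.
MRS depends only on a: 3/a = 1 ⇒ a* = 3/1 = 3.
From the budget, 4·o = 36 − 4·3 = 24, so o* = 6.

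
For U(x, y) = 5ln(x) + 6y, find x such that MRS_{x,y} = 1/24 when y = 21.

x = 20

MU_x = 5/x, MU_y = 6.
MRS = 5/x ÷ 6.
MRS depends only on x: (5/6)/x = 1/24 ⇒ x = (5/6)/(1/24) = 20.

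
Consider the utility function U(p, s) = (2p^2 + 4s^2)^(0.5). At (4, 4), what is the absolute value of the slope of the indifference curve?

For CES with ρ = 2, MRS = (2/4)·(s/p)^(-1).
At (4, 4): MRS = 0.5.
The indifference curve has slope −0.5 at this bundle.

MRS = 0.5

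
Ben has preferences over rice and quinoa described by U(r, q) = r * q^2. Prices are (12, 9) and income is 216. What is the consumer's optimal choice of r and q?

MU_r = q^2 and MU_q = 2·r·q.
MRS = MU_r/MU_q = (1/2)·q/r.
Tangency: set MRS = p_r/p_q = 12/9 = 4/3.
So (1/2)·q/r = 4/3, i.e. q = (8/3)·r.
Substitute into the budget 12·r + 9·q = 216: 36·r = 216, so r* = 6.
Then q* = (8/3)·6 = 16.

r* = 6, q* = 16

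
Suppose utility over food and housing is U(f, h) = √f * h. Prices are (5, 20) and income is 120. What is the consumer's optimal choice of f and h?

MU_f = 0.5·f^(-0.5)·h and MU_h = √f.
MRS = MU_f/MU_h = (0.5)·h/f.
Tangency: set MRS = p_f/p_h = 5/20 = 0.25.
So (0.5)·h/f = 0.25, i.e. h = 0.5·f.
Substitute into the budget 5·f + 20·h = 120: 15·f = 120, so f* = 8.
Then h* = 0.5·8 = 4.

f* = 8, h* = 4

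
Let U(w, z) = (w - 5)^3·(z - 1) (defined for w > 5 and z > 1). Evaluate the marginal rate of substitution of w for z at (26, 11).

MU_w = 3·(w−5)^2·(z−1), MU_z = (w−5)^3.
MRS = (3/1)·(z−1)/(w−5).
At (26, 11): MRS = 10/7.
The indifference curve has slope −10/7 at this bundle.

MRS = 10/7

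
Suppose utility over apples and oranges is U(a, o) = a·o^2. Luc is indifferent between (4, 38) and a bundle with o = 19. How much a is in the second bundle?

a = 16

U(4, 38) = 5776.
Set U(a, 19) = 5776 and solve.
With o = 19: 19^2 = 361, so a = 5776/361 = 16.
Check: U(16, 19) = 5776.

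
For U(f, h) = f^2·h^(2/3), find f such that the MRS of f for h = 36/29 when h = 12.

MU_f = 2·f·h^(2/3) and MU_h = 2/3·f^2·h^(-1/3).
MRS = MU_f/MU_h = (3)·h/f.
Substitute h = 12: MRS = 36/f. Setting 36/f = 36/29 gives f = 36/(36/29) = 29.

f = 29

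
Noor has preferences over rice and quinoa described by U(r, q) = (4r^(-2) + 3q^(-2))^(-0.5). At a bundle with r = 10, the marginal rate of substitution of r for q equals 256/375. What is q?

q = 8

For CES with ρ = -2, MRS = (4/3)·(q/r)^3.
Setting (4/3)·(q/10)^3 = 256/375 gives (q/10)^3 = 64/125, so q/10 = 0.8 and q = 8.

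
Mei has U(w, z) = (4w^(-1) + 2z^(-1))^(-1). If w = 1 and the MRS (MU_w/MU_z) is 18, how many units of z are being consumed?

For CES with ρ = -1, MRS = (4/2)·(z/w)^2.
Setting (4/2)·(z/1)^2 = 18 gives (z/1)^2 = 9, so z/1 = 3 and z = 3.

z = 3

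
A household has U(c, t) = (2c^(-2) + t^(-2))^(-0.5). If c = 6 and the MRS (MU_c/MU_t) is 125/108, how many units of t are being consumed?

t = 5

For CES with ρ = -2, MRS = (2/1)·(t/c)^3.
Setting (2/1)·(t/6)^3 = 125/108 gives (t/6)^3 = 125/216, so t/6 = 5/6 and t = 5.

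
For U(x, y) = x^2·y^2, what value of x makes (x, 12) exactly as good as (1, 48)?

x = 4

U(1, 48) = 2304.
Set U(x, 12) = 2304 and solve.
With y = 12: 12^2 = 144, so x^2 = 2304/144 = 16; taking the square root, x = 4.
Check: U(4, 12) = 2304.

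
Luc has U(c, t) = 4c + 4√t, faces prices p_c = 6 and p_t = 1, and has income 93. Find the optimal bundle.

MU_c = 4, MU_t = 4/(2√t).
MRS = 4 ÷ (4/(2√t)).
Tangency: set MRS = p_c/p_t = 6/1 = 6.
MRS depends only on t: 2·√t = 6 ⇒ √t = 6/2 = 3 ⇒ t* = 9.
From the budget, 6·c = 93 − 1·9 = 84, so c* = 14.

c* = 14, t* = 9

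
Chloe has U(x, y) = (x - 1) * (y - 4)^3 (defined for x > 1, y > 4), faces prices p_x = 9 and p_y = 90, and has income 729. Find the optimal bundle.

MU_x = (y−4)^3, MU_y = 3·(x−1)·(y−4)^2.
MRS = (1/3)·(y−4)/(x−1).
Tangency: set MRS = p_x/p_y = 9/90 = 0.1.
So (1/3)·(y − 4)/(x − 1) = 0.1, i.e. (y − 4) = 0.3·(x − 1).
Rewrite the budget in excess-of-subsistence terms: 9·(x − 1) + 90·(y − 4) = 729 − 9·1 − 90·4 = 360.
Substituting, 36·(x − 1) = 360, so x − 1 = 10 and x* = 11.
Then y − 4 = 0.3·10 = 3, so y* = 7.

x* = 11, y* = 7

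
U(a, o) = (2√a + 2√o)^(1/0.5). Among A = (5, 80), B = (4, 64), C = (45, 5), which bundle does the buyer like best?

Bundle A

Evaluate utility at each bundle:
U(A) = 500.000.
U(B) = 400.000.
U(C) = 320.000.
Highest utility is A, so A ≻ B ≻ C.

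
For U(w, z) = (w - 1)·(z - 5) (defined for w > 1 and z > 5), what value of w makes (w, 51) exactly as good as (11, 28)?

w = 6

U(11, 28) = 230.
Set U(w, 51) = 230 and solve.
With z = 51: (51 − 5) = 46, so (w − 1) = 230/46 = 5.
So w = 1 + 5 = 6.
Check: U(6, 51) = 230.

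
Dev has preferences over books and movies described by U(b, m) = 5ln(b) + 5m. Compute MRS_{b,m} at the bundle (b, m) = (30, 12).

MRS = 1/30

MU_b = 5/b, MU_m = 5.
MRS = 5/b ÷ 5.
At (30, 12): MRS = 1/30.
The indifference curve has slope −1/30 at this bundle.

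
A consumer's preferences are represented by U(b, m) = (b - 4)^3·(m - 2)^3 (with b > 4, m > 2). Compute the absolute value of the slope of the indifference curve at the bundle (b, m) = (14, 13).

MRS = 1.1

MU_b = 3·(b−4)^2·(m−2)^3, MU_m = 3·(b−4)^3·(m−2)^2.
MRS = (m−2)/(b−4).
At (14, 13): MRS = 1.1.
The indifference curve has slope −1.1 at this bundle.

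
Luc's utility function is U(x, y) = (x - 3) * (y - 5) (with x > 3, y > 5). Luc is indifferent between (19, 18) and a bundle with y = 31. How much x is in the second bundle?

x = 11

U(19, 18) = 208.
Set U(x, 31) = 208 and solve.
With y = 31: (31 − 5) = 26, so (x − 3) = 208/26 = 8.
So x = 3 + 8 = 11.
Check: U(11, 31) = 208.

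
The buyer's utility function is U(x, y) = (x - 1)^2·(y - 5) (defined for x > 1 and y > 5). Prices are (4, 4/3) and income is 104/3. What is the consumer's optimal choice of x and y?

MU_x = 2·(x−1)·(y−5), MU_y = (x−1)^2.
MRS = (2/1)·(y−5)/(x−1).
Tangency: set MRS = p_x/p_y = 4/(4/3) = 3.
So (2/1)·(y − 5)/(x − 1) = 3, i.e. (y − 5) = 1.5·(x − 1).
Rewrite the budget in excess-of-subsistence terms: 4·(x − 1) + (4/3)·(y − 5) = 104/3 − 4·1 − (4/3)·5 = 24.
Substituting, 6·(x − 1) = 24, so x − 1 = 4 and x* = 5.
Then y − 5 = 1.5·4 = 6, so y* = 11.

x* = 5, y* = 11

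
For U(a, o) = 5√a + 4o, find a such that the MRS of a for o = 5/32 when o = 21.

MU_a = 5/(2√a), MU_o = 4.
MRS = 5/(2√a) ÷ 4.
MRS depends only on a: 0.625/√a = 5/32 ⇒ √a = 0.625/(5/32) = 4 ⇒ a = 16.

a = 16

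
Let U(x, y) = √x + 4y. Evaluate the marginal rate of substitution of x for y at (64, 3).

MU_x = 1/(2√x), MU_y = 4.
MRS = 1/(2√x) ÷ 4.
At (64, 3): MRS = 1/64.
The indifference curve has slope −1/64 at this bundle.

MRS = 1/64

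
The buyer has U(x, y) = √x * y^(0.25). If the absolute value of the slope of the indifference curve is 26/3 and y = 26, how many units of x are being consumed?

x = 6

MU_x = 0.5·x^(-0.5)·y^(0.25) and MU_y = 0.25·√x·y^(-0.75).
MRS = MU_x/MU_y = (2)·y/x.
Substitute y = 26: MRS = 52/x. Setting 52/x = 26/3 gives x = 52/(26/3) = 6.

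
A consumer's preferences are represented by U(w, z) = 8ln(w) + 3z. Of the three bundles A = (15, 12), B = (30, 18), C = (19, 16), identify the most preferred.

Bundle B

Evaluate utility at each bundle:
U(A) = 57.664.
U(B) = 81.210.
U(C) = 71.556.
Highest utility is B, so B ≻ C ≻ A.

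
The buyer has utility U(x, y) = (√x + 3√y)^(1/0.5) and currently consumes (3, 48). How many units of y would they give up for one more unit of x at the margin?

For CES with ρ = 0.5, MRS = (1/3)·√(y/x).
At (3, 48): MRS = 4/3.
The indifference curve has slope −4/3 at this bundle.

MRS = 4/3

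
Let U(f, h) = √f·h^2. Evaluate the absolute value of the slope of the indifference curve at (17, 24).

MRS = 6/17

MU_f = 0.5·f^(-0.5)·h^2 and MU_h = 2·√f·h.
MRS = MU_f/MU_h = (0.25)·h/f.
At (17, 24): MRS = 6/17.
The indifference curve has slope −6/17 at this bundle.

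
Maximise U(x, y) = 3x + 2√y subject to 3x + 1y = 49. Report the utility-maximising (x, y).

MU_x = 3, MU_y = 2/(2√y).
MRS = 3 ÷ (2/(2√y)).
Tangency: set MRS = p_x/p_y = 3/1 = 3.
MRS depends only on y: 3·√y = 3 ⇒ √y = 3/3 = 1 ⇒ y* = 1.
From the budget, 3·x = 49 − 1·1 = 48, so x* = 16.

x* = 16, y* = 1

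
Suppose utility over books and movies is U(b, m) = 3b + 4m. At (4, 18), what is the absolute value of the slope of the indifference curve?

MRS = 0.75

MU_b = 3, MU_m = 4, so MRS = 3/4 = 0.75 at every bundle.
At (4, 18): MRS = 0.75.
That is, one extra unit of b is worth 0.75 units of m at the margin.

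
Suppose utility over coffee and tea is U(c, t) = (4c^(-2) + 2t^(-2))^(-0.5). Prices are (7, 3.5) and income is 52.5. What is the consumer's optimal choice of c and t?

c* = 5, t* = 5

For CES with ρ = -2, MRS = (4/2)·(t/c)^3.
Tangency: set MRS = p_c/p_t = 7/3.5 = 2.
So (t/c)^3 = 1; taking the cube root, t/c = 1, i.e. t = c.
Substitute into the budget 7·c + 3.5·t = 52.5: 10.5·c = 52.5, so c* = 5 and t* = 5.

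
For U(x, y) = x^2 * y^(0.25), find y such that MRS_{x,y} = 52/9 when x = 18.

MU_x = 2·x·y^(0.25) and MU_y = 0.25·x^2·y^(-0.75).
MRS = MU_x/MU_y = (8)·y/x.
Substitute x = 18: MRS = y/2.25. Setting y/2.25 = 52/9 gives y = (52/9)·2.25 = 13.

y = 13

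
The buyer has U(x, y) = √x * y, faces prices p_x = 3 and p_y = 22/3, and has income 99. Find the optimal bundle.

x* = 11, y* = 9

MU_x = 0.5·x^(-0.5)·y and MU_y = √x.
MRS = MU_x/MU_y = (0.5)·y/x.
Tangency: set MRS = p_x/p_y = 3/(22/3) = 9/22.
So (0.5)·y/x = 9/22, i.e. y = (9/11)·x.
Substitute into the budget 3·x + (22/3)·y = 99: 9·x = 99, so x* = 11.
Then y* = (9/11)·11 = 9.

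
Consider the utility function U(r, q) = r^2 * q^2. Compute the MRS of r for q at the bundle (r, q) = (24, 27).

MU_r = 2·r·q^2 and MU_q = 2·r^2·q.
MRS = MU_r/MU_q = q/r.
At (24, 27): MRS = 1.125.
That is, one extra unit of r is worth 1.125 units of q at the margin.

MRS = 1.125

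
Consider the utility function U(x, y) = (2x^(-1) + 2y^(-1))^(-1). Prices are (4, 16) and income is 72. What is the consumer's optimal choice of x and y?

x* = 6, y* = 3

For CES with ρ = -1, MRS = (y/x)^2.
Tangency: set MRS = p_x/p_y = 4/16 = 0.25.
So (y/x)^2 = 0.25; taking the square root, y/x = 0.5, i.e. y = 0.5·x.
Substitute into the budget 4·x + 16·y = 72: 12·x = 72, so x* = 6 and y* = 0.5·6 = 3.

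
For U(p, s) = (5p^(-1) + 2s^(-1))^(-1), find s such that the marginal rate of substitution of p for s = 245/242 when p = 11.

For CES with ρ = -1, MRS = (5/2)·(s/p)^2.
Setting (5/2)·(s/11)^2 = 245/242 gives (s/11)^2 = 49/121, so s/11 = 7/11 and s = 7.

s = 7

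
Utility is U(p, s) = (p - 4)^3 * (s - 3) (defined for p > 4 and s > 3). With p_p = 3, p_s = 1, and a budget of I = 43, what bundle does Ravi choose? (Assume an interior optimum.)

p* = 11, s* = 10

MU_p = 3·(p−4)^2·(s−3), MU_s = (p−4)^3.
MRS = (3/1)·(s−3)/(p−4).
Tangency: set MRS = p_p/p_s = 3/1 = 3.
So (3/1)·(s − 3)/(p − 4) = 3, i.e. (s − 3) = (p − 4).
Rewrite the budget in excess-of-subsistence terms: 3·(p − 4) + 1·(s − 3) = 43 − 3·4 − 1·3 = 28.
Substituting, 4·(p − 4) = 28, so p − 4 = 7 and p* = 11.
Then s − 3 = 7, so s* = 10.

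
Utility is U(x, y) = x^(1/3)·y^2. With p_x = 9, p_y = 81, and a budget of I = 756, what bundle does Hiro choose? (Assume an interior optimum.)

MU_x = 1/3·x^(-2/3)·y^2 and MU_y = 2·x^(1/3)·y.
MRS = MU_x/MU_y = (1/6)·y/x.
Tangency: set MRS = p_x/p_y = 9/81 = 1/9.
So (1/6)·y/x = 1/9, i.e. y = (2/3)·x.
Substitute into the budget 9·x + 81·y = 756: 63·x = 756, so x* = 12.
Then y* = (2/3)·12 = 8.

x* = 12, y* = 8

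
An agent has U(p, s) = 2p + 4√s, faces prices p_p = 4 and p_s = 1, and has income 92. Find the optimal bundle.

MU_p = 2, MU_s = 4/(2√s).
MRS = 2 ÷ (4/(2√s)).
Tangency: set MRS = p_p/p_s = 4/1 = 4.
MRS depends only on s: √s = 4 ⇒ √s = 4 ⇒ s* = 16.
From the budget, 4·p = 92 − 1·16 = 76, so p* = 19.

p* = 19, s* = 16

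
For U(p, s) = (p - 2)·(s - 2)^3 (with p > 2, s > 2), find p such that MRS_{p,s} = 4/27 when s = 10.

p = 20

MU_p = (s−2)^3, MU_s = 3·(p−2)·(s−2)^2.
MRS = (1/3)·(s−2)/(p−2).
Substitute s = 10: MRS = (8/3)/(p − 2). Setting this equal to 4/27 gives p − 2 = (8/3)/(4/27) = 18, so p = 20.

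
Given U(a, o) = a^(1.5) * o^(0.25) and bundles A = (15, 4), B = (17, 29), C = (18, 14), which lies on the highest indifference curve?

Bundle B

Evaluate utility at each bundle:
U(A) = 82.158.
U(B) = 162.657.
U(C) = 147.720.
Highest utility is B, so B ≻ C ≻ A.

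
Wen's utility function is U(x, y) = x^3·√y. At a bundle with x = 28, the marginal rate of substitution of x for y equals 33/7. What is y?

MU_x = 3·x^2·√y and MU_y = 0.5·x^3·y^(-0.5).
MRS = MU_x/MU_y = (6)·y/x.
Substitute x = 28: MRS = y/(14/3). Setting y/(14/3) = 33/7 gives y = (33/7)·(14/3) = 22.

y = 22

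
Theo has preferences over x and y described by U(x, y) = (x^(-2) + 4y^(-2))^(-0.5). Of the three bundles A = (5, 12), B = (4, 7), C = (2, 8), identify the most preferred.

Bundle A

Evaluate utility at each bundle:
U(A) = 3.841.
U(B) = 2.634.
U(C) = 1.789.
Highest utility is A, so A ≻ B ≻ C.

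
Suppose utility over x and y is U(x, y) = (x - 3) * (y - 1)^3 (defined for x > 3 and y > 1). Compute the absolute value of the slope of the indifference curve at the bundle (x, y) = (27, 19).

MRS = 0.25

MU_x = (y−1)^3, MU_y = 3·(x−3)·(y−1)^2.
MRS = (1/3)·(y−1)/(x−3).
At (27, 19): MRS = 0.25.
The indifference curve has slope −0.25 at this bundle.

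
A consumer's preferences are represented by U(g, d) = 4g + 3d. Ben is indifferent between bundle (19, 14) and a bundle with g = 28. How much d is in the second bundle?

d = 2

U(19, 14) = 118.
Set U(28, d) = 118 and solve.
4·28 + 3d = 118 ⇒ 3d = 6 ⇒ d = 2.
Check: U(28, 2) = 118.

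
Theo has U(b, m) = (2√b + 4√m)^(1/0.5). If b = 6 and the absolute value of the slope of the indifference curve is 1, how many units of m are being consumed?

m = 24

For CES with ρ = 0.5, MRS = (2/4)·√(m/b).
Setting (2/4)·√(m/6) = 1 gives √(m/6) = 2, so m/6 = 4 and m = 24.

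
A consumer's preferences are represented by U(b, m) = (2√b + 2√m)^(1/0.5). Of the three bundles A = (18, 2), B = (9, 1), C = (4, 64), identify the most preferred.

Evaluate utility at each bundle:
U(A) = 128.000.
U(B) = 64.000.
U(C) = 400.000.
Highest utility is C, so C ≻ A ≻ B.

Bundle C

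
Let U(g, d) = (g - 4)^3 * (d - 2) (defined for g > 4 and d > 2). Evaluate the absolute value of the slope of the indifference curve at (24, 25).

MU_g = 3·(g−4)^2·(d−2), MU_d = (g−4)^3.
MRS = (3/1)·(d−2)/(g−4).
At (24, 25): MRS = 3.45.
So at (24, 25) the consumer would give up 3.45 units of d for one more unit of g.

MRS = 3.45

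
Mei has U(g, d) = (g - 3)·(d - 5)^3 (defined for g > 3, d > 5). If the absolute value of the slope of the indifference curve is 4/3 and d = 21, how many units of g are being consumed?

MU_g = (d−5)^3, MU_d = 3·(g−3)·(d−5)^2.
MRS = (1/3)·(d−5)/(g−3).
Substitute d = 21: MRS = (16/3)/(g − 3). Setting this equal to 4/3 gives g − 3 = (16/3)/(4/3) = 4, so g = 7.

g = 7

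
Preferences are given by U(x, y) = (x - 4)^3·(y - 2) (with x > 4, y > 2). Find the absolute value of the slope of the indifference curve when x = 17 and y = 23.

MU_x = 3·(x−4)^2·(y−2), MU_y = (x−4)^3.
MRS = (3/1)·(y−2)/(x−4).
At (17, 23): MRS = 63/13.
That is, one extra unit of x is worth 63/13 units of y at the margin.

MRS = 63/13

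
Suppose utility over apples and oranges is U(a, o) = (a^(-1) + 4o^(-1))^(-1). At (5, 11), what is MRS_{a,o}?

MRS = 121/100

For CES with ρ = -1, MRS = (1/4)·(o/a)^2.
At (5, 11): MRS = 121/100.
The indifference curve has slope −121/100 at this bundle.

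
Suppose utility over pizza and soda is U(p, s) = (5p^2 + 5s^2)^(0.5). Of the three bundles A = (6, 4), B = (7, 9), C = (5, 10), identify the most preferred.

Bundle B

Evaluate utility at each bundle:
U(A) = 16.125.
U(B) = 25.495.
U(C) = 25.000.
Highest utility is B, so B ≻ C ≻ A.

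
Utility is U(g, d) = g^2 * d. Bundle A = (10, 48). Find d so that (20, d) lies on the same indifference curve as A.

U(10, 48) = 4800.
Set U(20, d) = 4800 and solve.
With g = 20: 20^2 = 400, so d = 4800/400 = 12.
Check: U(20, 12) = 4800.

d = 12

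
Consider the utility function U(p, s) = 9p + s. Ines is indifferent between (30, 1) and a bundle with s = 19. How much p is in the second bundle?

U(30, 1) = 271.
Set U(p, 19) = 271 and solve.
9p + 19 = 271 ⇒ 9p = 252 ⇒ p = 28.
Check: U(28, 19) = 271.

p = 28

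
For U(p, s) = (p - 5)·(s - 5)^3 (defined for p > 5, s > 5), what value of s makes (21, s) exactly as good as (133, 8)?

U(133, 8) = 3456.
Set U(21, s) = 3456 and solve.
With p = 21: (21 − 5) = 16, so (s − 5)^3 = 3456/16 = 216.
Taking the cube root (with s > 5): s − 5 = 6, so s = 11.
Check: U(21, 11) = 3456.

s = 11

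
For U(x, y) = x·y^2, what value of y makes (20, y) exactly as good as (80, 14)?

U(80, 14) = 15680.
Set U(20, y) = 15680 and solve.
With x = 20: y^2 = 15680/20 = 784; taking the square root, y = 28.
Check: U(20, 28) = 15680.

y = 28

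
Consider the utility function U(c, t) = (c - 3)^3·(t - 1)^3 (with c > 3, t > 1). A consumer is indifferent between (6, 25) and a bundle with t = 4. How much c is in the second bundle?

c = 27

U(6, 25) = 373248.
Set U(c, 4) = 373248 and solve.
With t = 4: (4 − 1)^3 = 27, so (c − 3)^3 = 373248/27 = 13824.
Taking the cube root (with c > 3): c − 3 = 24, so c = 27.
Check: U(27, 4) = 373248.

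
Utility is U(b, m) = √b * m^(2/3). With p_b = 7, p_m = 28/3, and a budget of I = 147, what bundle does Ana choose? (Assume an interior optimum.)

b* = 9, m* = 9

MU_b = 0.5·b^(-0.5)·m^(2/3) and MU_m = 2/3·√b·m^(-1/3).
MRS = MU_b/MU_m = (0.75)·m/b.
Tangency: set MRS = p_b/p_m = 7/(28/3) = 0.75.
So (0.75)·m/b = 0.75, i.e. m = b.
Substitute into the budget 7·b + (28/3)·m = 147: (49/3)·b = 147, so b* = 9.
Then m* = 9.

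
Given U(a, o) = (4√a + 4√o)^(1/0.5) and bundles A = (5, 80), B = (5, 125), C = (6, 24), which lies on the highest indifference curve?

Evaluate utility at each bundle:
U(A) = 2000.000.
U(B) = 2880.000.
U(C) = 864.000.
Highest utility is B, so B ≻ A ≻ C.

Bundle B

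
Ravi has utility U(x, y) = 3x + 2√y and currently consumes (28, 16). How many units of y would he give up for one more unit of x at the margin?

MRS = 12

MU_x = 3, MU_y = 2/(2√y).
MRS = 3 ÷ (2/(2√y)).
At (28, 16): MRS = 12.
So at (28, 16) the consumer would give up 12 units of y for one more unit of x.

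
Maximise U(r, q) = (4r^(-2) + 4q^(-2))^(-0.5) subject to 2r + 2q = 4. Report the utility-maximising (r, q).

For CES with ρ = -2, MRS = (q/r)^3.
Tangency: set MRS = p_r/p_q = 2/2 = 1.
So (q/r)^3 = 1; taking the cube root, q/r = 1, i.e. q = r.
Substitute into the budget 2·r + 2·q = 4: 4·r = 4, so r* = 1 and q* = 1.

r* = 1, q* = 1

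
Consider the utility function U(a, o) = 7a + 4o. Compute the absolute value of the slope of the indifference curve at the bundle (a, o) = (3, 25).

MRS = 1.75

MU_a = 7, MU_o = 4, so MRS = 7/4 = 1.75 at every bundle.
At (3, 25): MRS = 1.75.
That is, one extra unit of a is worth 1.75 units of o at the margin.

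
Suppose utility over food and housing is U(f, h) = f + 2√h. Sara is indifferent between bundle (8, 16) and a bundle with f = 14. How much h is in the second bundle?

U(8, 16) = 16.
Set U(14, h) = 16 and solve.
With f = 14: 2√h = 16 − 14 = 2, so √h = 1 and h = 1.
Check: U(14, 1) = 16.

h = 1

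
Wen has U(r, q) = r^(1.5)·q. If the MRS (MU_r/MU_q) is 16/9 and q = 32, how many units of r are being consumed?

MU_r = 1.5·√r·q and MU_q = r^(1.5).
MRS = MU_r/MU_q = (1.5)·q/r.
Substitute q = 32: MRS = 48/r. Setting 48/r = 16/9 gives r = 48/(16/9) = 27.

r = 27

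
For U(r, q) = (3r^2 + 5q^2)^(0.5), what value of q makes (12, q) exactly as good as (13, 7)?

q = 8

U depends on (r, q) only through S = 3r^2 + 5q^2, so equal utility means equal S. At (13, 7): S = 752.
With r = 12: 3·12^2 = 432, so 5q^2 = 752 − 432 = 320, i.e. q^2 = 64.
Hence q = √64 = 8.
Check: U(12, 8) = 27.4226.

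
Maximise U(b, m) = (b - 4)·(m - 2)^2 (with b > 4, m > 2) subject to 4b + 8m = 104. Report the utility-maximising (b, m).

MU_b = (m−2)^2, MU_m = 2·(b−4)·(m−2).
MRS = (1/2)·(m−2)/(b−4).
Tangency: set MRS = p_b/p_m = 4/8 = 0.5.
So (1/2)·(m − 2)/(b − 4) = 0.5, i.e. (m − 2) = (b − 4).
Rewrite the budget in excess-of-subsistence terms: 4·(b − 4) + 8·(m − 2) = 104 − 4·4 − 8·2 = 72.
Substituting, 12·(b − 4) = 72, so b − 4 = 6 and b* = 10.
Then m − 2 = 6, so m* = 8.

b* = 10, m* = 8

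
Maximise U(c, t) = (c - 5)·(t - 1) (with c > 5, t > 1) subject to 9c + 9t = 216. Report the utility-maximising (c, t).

c* = 14, t* = 10

MU_c = (t−1), MU_t = (c−5).
MRS = (t−1)/(c−5).
Tangency: set MRS = p_c/p_t = 9/9 = 1.
So (t − 1)/(c − 5) = 1, i.e. (t − 1) = (c − 5).
Rewrite the budget in excess-of-subsistence terms: 9·(c − 5) + 9·(t − 1) = 216 − 9·5 − 9·1 = 162.
Substituting, 18·(c − 5) = 162, so c − 5 = 9 and c* = 14.
Then t − 1 = 9, so t* = 10.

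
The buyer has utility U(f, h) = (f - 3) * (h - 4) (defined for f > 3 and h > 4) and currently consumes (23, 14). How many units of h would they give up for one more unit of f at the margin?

MRS = 0.5

MU_f = (h−4), MU_h = (f−3).
MRS = (h−4)/(f−3).
At (23, 14): MRS = 0.5.
That is, one extra unit of f is worth 0.5 units of h at the margin.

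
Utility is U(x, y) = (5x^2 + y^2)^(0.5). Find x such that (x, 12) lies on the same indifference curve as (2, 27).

x = 11

U depends on (x, y) only through S = 5x^2 + y^2, so equal utility means equal S. At (2, 27): S = 749.
With y = 12: 12^2 = 144, so 5x^2 = 749 − 144 = 605, i.e. x^2 = 121.
Hence x = √121 = 11.
Check: U(11, 12) = 27.3679.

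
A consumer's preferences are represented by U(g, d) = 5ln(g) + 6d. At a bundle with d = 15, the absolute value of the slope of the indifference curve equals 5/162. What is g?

MU_g = 5/g, MU_d = 6.
MRS = 5/g ÷ 6.
MRS depends only on g: (5/6)/g = 5/162 ⇒ g = (5/6)/(5/162) = 27.

g = 27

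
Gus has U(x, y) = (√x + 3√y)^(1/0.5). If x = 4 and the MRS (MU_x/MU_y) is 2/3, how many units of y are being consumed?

For CES with ρ = 0.5, MRS = (1/3)·√(y/x).
Setting (1/3)·√(y/4) = 2/3 gives √(y/4) = 2, so y/4 = 4 and y = 16.

y = 16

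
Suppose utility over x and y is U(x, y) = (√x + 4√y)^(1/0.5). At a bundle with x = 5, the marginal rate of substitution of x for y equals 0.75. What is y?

y = 45

For CES with ρ = 0.5, MRS = (1/4)·√(y/x).
Setting (1/4)·√(y/5) = 0.75 gives √(y/5) = 3, so y/5 = 9 and y = 45.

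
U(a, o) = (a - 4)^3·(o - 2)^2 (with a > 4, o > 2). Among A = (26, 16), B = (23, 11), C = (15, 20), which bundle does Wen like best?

Bundle A

Evaluate utility at each bundle:
U(A) = 2087008.
U(B) = 555579.
U(C) = 431244.
Highest utility is A, so A ≻ B ≻ C.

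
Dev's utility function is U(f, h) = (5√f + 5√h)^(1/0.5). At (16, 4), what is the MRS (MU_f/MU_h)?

MRS = 0.5

For CES with ρ = 0.5, MRS = √(h/f).
At (16, 4): MRS = 0.5.
The indifference curve has slope −0.5 at this bundle.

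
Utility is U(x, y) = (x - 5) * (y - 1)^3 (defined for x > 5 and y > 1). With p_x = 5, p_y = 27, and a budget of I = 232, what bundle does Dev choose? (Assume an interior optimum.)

MU_x = (y−1)^3, MU_y = 3·(x−5)·(y−1)^2.
MRS = (1/3)·(y−1)/(x−5).
Tangency: set MRS = p_x/p_y = 5/27.
So (1/3)·(y − 1)/(x − 5) = 5/27, i.e. (y − 1) = (5/9)·(x − 5).
Rewrite the budget in excess-of-subsistence terms: 5·(x − 5) + 27·(y − 1) = 232 − 5·5 − 27·1 = 180.
Substituting, 20·(x − 5) = 180, so x − 5 = 9 and x* = 14.
Then y − 1 = (5/9)·9 = 5, so y* = 6.

x* = 14, y* = 6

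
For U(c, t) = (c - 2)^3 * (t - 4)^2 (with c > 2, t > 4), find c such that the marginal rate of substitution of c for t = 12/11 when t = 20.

MU_c = 3·(c−2)^2·(t−4)^2, MU_t = 2·(c−2)^3·(t−4).
MRS = (3/2)·(t−4)/(c−2).
Substitute t = 20: MRS = 24/(c − 2). Setting this equal to 12/11 gives c − 2 = 24/(12/11) = 22, so c = 24.

c = 24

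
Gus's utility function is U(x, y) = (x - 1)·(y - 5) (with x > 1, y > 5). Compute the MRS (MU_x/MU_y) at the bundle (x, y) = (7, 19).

MU_x = (y−5), MU_y = (x−1).
MRS = (y−5)/(x−1).
At (7, 19): MRS = 7/3.
The indifference curve has slope −7/3 at this bundle.

MRS = 7/3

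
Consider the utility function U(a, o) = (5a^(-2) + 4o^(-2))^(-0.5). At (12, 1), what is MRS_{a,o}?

For CES with ρ = -2, MRS = (5/4)·(o/a)^3.
At (12, 1): MRS = 5/6912.
The indifference curve has slope −5/6912 at this bundle.

MRS = 5/6912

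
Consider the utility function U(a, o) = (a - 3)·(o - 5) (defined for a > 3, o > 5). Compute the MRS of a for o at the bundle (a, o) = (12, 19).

MRS = 14/9

MU_a = (o−5), MU_o = (a−3).
MRS = (o−5)/(a−3).
At (12, 19): MRS = 14/9.
The indifference curve has slope −14/9 at this bundle.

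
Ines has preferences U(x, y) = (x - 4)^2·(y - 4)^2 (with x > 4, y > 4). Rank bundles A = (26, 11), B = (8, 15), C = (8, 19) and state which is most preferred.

Bundle A

Evaluate utility at each bundle:
U(A) = 23716.
U(B) = 1936.
U(C) = 3600.
Highest utility is A, so A ≻ C ≻ B.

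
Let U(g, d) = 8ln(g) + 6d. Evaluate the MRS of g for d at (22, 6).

MU_g = 8/g, MU_d = 6.
MRS = 8/g ÷ 6.
At (22, 6): MRS = 2/33.
So at (22, 6) the consumer would give up 2/33 units of d for one more unit of g.

MRS = 2/33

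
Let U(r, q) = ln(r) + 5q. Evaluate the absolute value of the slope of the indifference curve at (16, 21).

MU_r = 1/r, MU_q = 5.
MRS = 1/r ÷ 5.
At (16, 21): MRS = 1/80.
The indifference curve has slope −1/80 at this bundle.

MRS = 1/80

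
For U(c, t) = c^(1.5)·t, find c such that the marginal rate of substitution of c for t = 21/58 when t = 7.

c = 29

MU_c = 1.5·√c·t and MU_t = c^(1.5).
MRS = MU_c/MU_t = (1.5)·t/c.
Substitute t = 7: MRS = 10.5/c. Setting 10.5/c = 21/58 gives c = 10.5/(21/58) = 29.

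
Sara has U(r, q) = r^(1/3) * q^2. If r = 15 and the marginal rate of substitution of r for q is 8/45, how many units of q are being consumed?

MU_r = 1/3·r^(-2/3)·q^2 and MU_q = 2·r^(1/3)·q.
MRS = MU_r/MU_q = (1/6)·q/r.
Substitute r = 15: MRS = q/90. Setting q/90 = 8/45 gives q = (8/45)·90 = 16.

q = 16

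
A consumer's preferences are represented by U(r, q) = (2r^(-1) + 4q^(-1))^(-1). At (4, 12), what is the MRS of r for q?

MRS = 4.5

For CES with ρ = -1, MRS = (2/4)·(q/r)^2.
At (4, 12): MRS = 4.5.
So at (4, 12) the consumer would give up 4.5 units of q for one more unit of r.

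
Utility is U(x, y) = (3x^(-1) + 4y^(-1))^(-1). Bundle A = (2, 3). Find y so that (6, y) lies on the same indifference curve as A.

y = 12/7

U depends on (x, y) only through S = 3x^(-1) + 4y^(-1), so equal utility means equal S. At (2, 3): S = 17/6.
With x = 6: 3·6^(-1) = 0.5, so 4y^(-1) = 17/6 − 0.5 = 7/3, i.e. y^(-1) = 7/12.
Hence y = 1/(7/12) = 12/7.
Check: U(6, 12/7) = 0.3529.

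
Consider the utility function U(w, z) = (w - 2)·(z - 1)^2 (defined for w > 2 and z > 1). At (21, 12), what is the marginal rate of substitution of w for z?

MRS = 11/38

MU_w = (z−1)^2, MU_z = 2·(w−2)·(z−1).
MRS = (1/2)·(z−1)/(w−2).
At (21, 12): MRS = 11/38.
The indifference curve has slope −11/38 at this bundle.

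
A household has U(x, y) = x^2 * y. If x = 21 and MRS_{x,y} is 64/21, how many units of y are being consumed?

MU_x = 2·x·y and MU_y = x^2.
MRS = MU_x/MU_y = (2/1)·y/x.
Substitute x = 21: MRS = y/10.5. Setting y/10.5 = 64/21 gives y = (64/21)·10.5 = 32.

y = 32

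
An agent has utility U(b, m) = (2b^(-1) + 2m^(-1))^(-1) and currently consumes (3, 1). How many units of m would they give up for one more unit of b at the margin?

MRS = 1/9

For CES with ρ = -1, MRS = (m/b)^2.
At (3, 1): MRS = 1/9.
That is, one extra unit of b is worth 1/9 units of m at the margin.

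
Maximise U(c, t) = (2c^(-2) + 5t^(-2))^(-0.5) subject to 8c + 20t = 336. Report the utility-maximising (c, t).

c* = 12, t* = 12

For CES with ρ = -2, MRS = (2/5)·(t/c)^3.
Tangency: set MRS = p_c/p_t = 8/20 = 0.4.
So (t/c)^3 = 1; taking the cube root, t/c = 1, i.e. t = c.
Substitute into the budget 8·c + 20·t = 336: 28·c = 336, so c* = 12 and t* = 12.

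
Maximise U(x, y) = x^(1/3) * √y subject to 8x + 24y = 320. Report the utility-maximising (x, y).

x* = 16, y* = 8

MU_x = 1/3·x^(-2/3)·√y and MU_y = 0.5·x^(1/3)·y^(-0.5).
MRS = MU_x/MU_y = (2/3)·y/x.
Tangency: set MRS = p_x/p_y = 8/24 = 1/3.
So (2/3)·y/x = 1/3, i.e. y = 0.5·x.
Substitute into the budget 8·x + 24·y = 320: 20·x = 320, so x* = 16.
Then y* = 0.5·16 = 8.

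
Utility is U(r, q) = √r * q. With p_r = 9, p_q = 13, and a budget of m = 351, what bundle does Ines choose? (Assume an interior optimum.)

MU_r = 0.5·r^(-0.5)·q and MU_q = √r.
MRS = MU_r/MU_q = (0.5)·q/r.
Tangency: set MRS = p_r/p_q = 9/13.
So (0.5)·q/r = 9/13, i.e. q = (18/13)·r.
Substitute into the budget 9·r + 13·q = 351: 27·r = 351, so r* = 13.
Then q* = (18/13)·13 = 18.

r* = 13, q* = 18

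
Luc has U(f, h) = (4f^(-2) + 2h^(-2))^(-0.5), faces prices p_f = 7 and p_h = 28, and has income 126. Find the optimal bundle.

f* = 6, h* = 3

For CES with ρ = -2, MRS = (4/2)·(h/f)^3.
Tangency: set MRS = p_f/p_h = 7/28 = 0.25.
So (h/f)^3 = 0.125; taking the cube root, h/f = 0.5, i.e. h = 0.5·f.
Substitute into the budget 7·f + 28·h = 126: 21·f = 126, so f* = 6 and h* = 0.5·6 = 3.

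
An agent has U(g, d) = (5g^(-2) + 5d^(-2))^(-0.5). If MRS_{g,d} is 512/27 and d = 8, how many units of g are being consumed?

For CES with ρ = -2, MRS = (d/g)^3.
Setting (8/g)^3 = 512/27 gives 8/g = 8/3 and g = 3.

g = 3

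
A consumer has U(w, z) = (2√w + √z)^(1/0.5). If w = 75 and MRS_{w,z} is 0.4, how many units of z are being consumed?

z = 3

For CES with ρ = 0.5, MRS = (2/1)·√(z/w).
Setting (2/1)·√(z/75) = 0.4 gives √(z/75) = 0.2, so z/75 = 1/25 and z = 3.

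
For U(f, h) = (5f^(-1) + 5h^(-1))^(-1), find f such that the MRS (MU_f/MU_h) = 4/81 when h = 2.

For CES with ρ = -1, MRS = (h/f)^2.
Setting (2/f)^2 = 4/81 gives 2/f = 2/9 and f = 9.

f = 9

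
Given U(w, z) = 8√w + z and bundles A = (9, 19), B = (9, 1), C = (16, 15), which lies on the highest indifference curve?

Evaluate utility at each bundle:
U(A) = 43.000.
U(B) = 25.000.
U(C) = 47.000.
Highest utility is C, so C ≻ A ≻ B.

Bundle C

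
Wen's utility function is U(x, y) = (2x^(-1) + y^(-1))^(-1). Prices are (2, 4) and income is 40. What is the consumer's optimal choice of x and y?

x* = 10, y* = 5

For CES with ρ = -1, MRS = (2/1)·(y/x)^2.
Tangency: set MRS = p_x/p_y = 2/4 = 0.5.
So (y/x)^2 = 0.25; taking the square root, y/x = 0.5, i.e. y = 0.5·x.
Substitute into the budget 2·x + 4·y = 40: 4·x = 40, so x* = 10 and y* = 0.5·10 = 5.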